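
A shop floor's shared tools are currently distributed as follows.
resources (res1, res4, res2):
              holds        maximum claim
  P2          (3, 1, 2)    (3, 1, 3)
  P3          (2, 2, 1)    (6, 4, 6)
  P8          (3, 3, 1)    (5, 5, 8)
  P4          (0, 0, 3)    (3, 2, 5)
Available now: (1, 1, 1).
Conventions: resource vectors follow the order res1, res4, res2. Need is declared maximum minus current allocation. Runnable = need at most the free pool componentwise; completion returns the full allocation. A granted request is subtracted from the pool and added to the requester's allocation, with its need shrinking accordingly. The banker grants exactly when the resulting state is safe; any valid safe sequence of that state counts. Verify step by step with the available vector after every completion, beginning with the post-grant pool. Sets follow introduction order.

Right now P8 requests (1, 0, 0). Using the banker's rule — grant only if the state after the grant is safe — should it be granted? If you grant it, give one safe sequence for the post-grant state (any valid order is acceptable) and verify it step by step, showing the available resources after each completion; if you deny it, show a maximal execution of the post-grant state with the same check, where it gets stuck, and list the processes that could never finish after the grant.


DENY. Granting would leave the state unsafe.
Key observation: after P2, P4 the pool peaks at (3, 2, 6), and each blocked process is short somewhere: P3 on res1; P8 on res2.
Pretend the grant happened; the run P2, P4 goes as far as possible. Check, step by step:
  pool = (0, 1, 1)
  P2: need (0, 0, 1) fits (0, 1, 1); releases (3, 1, 2), pool now (3, 2, 3)
  P4: need (3, 2, 2) fits (3, 2, 3); releases (0, 0, 3), pool now (3, 2, 6)
  blocked: P3 wants (4, 2, 5), pool (3, 2, 6) — not enough res1
  blocked: P8 wants (1, 2, 7), pool (3, 2, 6) — not enough res2
Had the request been granted, P3 and P8 could never finish.


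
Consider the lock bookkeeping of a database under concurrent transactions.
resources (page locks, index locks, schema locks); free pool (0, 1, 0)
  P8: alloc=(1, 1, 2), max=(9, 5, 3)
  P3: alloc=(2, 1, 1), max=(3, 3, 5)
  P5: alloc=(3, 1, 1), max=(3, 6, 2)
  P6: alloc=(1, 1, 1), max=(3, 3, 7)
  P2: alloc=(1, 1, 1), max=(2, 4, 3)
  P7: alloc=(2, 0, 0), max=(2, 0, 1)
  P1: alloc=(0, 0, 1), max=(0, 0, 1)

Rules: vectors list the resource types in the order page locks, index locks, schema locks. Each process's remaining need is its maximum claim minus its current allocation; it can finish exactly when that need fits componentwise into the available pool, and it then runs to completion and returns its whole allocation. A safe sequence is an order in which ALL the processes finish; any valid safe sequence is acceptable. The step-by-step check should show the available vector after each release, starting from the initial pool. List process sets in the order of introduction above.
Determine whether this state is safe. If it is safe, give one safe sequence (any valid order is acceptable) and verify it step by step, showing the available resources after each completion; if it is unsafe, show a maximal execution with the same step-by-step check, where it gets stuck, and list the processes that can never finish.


The state is UNSAFE.
Key observation: once P1, P7 finish, the pool peaks at (2, 1, 1) — and every remaining process still needs more index locks than that.
A maximal execution: P1, P7 — then nothing else fits. Walking it through:
  pool = (0, 1, 0)
  P1 needs (0, 0, 0) <= (0, 1, 0) -> finishes; pool += (0, 0, 1) = (0, 1, 1)
  P7 needs (0, 0, 1) <= (0, 1, 1) -> finishes; pool += (2, 0, 0) = (2, 1, 1)
  P8 cannot run: need (8, 4, 1) vs free (2, 1, 1) (insufficient page locks and index locks)
  P3 cannot run: need (1, 2, 4) vs free (2, 1, 1) (insufficient index locks and schema locks)
  P5 cannot run: need (0, 5, 1) vs free (2, 1, 1) (insufficient index locks)
  P6 cannot run: need (2, 2, 6) vs free (2, 1, 1) (insufficient index locks and schema locks)
  P2 cannot run: need (1, 3, 2) vs free (2, 1, 1) (insufficient index locks and schema locks)
Processes that can never finish: P8, P3, P5, P6 and P2.


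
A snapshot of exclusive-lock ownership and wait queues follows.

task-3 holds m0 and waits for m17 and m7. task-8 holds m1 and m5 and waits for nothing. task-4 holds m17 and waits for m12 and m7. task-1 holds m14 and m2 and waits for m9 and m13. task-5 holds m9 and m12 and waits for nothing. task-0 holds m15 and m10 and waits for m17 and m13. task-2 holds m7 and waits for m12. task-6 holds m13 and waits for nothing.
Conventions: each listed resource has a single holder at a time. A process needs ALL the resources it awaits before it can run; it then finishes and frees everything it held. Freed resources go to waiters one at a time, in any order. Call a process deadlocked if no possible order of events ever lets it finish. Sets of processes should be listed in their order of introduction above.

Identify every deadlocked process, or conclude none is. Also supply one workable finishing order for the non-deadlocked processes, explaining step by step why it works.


Nothing here is deadlocked.
Key observation: the wait graph is acyclic; completion cascades from the unblocked processes through everyone else.
One completion order for the rest: task-6, task-5, task-1, task-2, task-4, task-8, task-0, task-3.
Verifying each step:
  run task-6 (it waits on nothing); releases m13
  run task-5 (it waits on nothing); releases m9 and m12
  run task-1 (all its waits — m9 and m13 — are resolved); releases m14 and m2
  run task-2 (all its waits — m12 — are resolved); releases m7
  run task-4 (all its waits — m12 and m7 — are resolved); releases m17
  run task-8 (it waits on nothing); releases m1 and m5
  run task-0 (all its waits — m17 and m13 — are resolved); releases m15 and m10
  run task-3 (all its waits — m17 and m7 — are resolved); releases m0


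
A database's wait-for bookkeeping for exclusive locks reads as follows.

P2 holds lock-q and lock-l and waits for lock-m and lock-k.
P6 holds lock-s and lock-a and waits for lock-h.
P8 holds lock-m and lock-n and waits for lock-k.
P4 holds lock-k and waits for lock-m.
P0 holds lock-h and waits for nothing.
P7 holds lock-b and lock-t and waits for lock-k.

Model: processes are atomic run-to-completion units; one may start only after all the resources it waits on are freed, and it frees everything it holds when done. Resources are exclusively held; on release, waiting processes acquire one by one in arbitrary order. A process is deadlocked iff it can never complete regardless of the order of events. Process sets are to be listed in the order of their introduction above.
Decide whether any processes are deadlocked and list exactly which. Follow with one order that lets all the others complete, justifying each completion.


Deadlocked set: P2, P8, P4 and P7.
Key observation: the knot is the closed ring of waits P8 -> P4 -> P8; P2 and P7 wait into the deadlock from upstream.
One completion order for the rest: P0, P6.
Verifying each step:
  P0 waits on nothing -> runs at once and releases lock-h
  P6: everything it awaited (lock-h) is free; runs, freeing lock-s and lock-a


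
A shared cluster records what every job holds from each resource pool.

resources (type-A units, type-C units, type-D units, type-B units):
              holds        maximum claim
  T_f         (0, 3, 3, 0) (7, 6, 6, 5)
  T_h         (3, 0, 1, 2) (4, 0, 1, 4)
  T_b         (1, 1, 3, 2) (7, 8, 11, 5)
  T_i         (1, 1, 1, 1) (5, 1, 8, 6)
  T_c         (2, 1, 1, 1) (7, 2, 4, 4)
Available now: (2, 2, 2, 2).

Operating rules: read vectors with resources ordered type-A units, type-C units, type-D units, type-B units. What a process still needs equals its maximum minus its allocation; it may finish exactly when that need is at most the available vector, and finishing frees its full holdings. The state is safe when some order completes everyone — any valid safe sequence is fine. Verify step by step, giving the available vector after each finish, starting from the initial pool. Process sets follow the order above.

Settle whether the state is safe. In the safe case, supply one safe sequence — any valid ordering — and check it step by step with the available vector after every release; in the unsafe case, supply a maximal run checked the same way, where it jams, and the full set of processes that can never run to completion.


SAFE — a valid safe sequence is T_h, T_c, T_f, T_i, T_b.
Key observation: T_h is the earliest step where a requested resource binds exactly: need (1, 0, 0, 2), pool (2, 2, 2, 2) at its turn.
Step-by-step check:
  pool = (2, 2, 2, 2)
  T_h: need (1, 0, 0, 2) fits (2, 2, 2, 2); releases (3, 0, 1, 2), pool now (5, 2, 3, 4)
  T_c: need (5, 1, 3, 3) fits (5, 2, 3, 4); releases (2, 1, 1, 1), pool now (7, 3, 4, 5)
  T_f: need (7, 3, 3, 5) fits (7, 3, 4, 5); releases (0, 3, 3, 0), pool now (7, 6, 7, 5)
  T_i: need (4, 0, 7, 5) fits (7, 6, 7, 5); releases (1, 1, 1, 1), pool now (8, 7, 8, 6)
  T_b: need (6, 7, 8, 3) fits (8, 7, 8, 6); releases (1, 1, 3, 2), pool now (9, 8, 11, 8)


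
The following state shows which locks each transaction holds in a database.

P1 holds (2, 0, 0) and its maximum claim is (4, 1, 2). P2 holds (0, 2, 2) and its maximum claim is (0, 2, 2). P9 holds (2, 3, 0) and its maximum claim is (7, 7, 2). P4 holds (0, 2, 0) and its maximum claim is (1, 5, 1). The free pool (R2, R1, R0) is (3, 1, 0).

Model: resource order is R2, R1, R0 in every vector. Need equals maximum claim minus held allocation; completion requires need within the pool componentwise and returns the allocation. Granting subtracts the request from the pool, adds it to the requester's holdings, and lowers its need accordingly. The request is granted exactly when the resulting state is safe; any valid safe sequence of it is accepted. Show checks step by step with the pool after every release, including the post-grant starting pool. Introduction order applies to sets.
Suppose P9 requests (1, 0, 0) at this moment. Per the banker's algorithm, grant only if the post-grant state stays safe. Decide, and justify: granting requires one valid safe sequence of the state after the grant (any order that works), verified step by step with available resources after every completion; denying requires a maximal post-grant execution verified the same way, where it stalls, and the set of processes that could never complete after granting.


GRANT. The post-grant state is safe; one safe sequence: P2, P4, P1, P9.
Key observation: even at the reduced pool (2, 1, 0), P2 fits immediately, so safety survives the grant.
Verifying the post-grant state step by step:
  pool = (2, 1, 0)
  run P2 (needs (0, 0, 0), free (2, 1, 0)); after release of (0, 2, 2) the pool is (2, 3, 2)
  run P4 (needs (1, 3, 1), free (2, 3, 2)); after release of (0, 2, 0) the pool is (2, 5, 2)
  run P1 (needs (2, 1, 2), free (2, 5, 2)); after release of (2, 0, 0) the pool is (4, 5, 2)
  run P9 (needs (4, 4, 2), free (4, 5, 2)); after release of (3, 3, 0) the pool is (7, 8, 2)


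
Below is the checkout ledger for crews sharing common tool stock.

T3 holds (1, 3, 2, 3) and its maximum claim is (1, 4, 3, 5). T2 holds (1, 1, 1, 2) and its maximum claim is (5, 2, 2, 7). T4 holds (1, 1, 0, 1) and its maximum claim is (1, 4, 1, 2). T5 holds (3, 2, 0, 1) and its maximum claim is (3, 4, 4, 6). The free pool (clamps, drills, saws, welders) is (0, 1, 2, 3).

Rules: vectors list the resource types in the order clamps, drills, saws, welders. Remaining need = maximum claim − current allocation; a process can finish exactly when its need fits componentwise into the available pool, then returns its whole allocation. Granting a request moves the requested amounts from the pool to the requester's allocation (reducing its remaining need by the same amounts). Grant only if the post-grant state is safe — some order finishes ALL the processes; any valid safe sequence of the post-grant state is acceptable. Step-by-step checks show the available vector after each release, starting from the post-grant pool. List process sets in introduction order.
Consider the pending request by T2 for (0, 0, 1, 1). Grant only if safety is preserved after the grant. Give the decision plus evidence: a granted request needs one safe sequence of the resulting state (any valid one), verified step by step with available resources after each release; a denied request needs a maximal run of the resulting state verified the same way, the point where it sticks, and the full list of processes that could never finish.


DENY. Granting would leave the state unsafe.
Key observation: after T3, T4 the pool peaks at (2, 5, 3, 6), and each blocked process is short somewhere: T2 on clamps; T5 on saws.
Pretend the grant happened; the run T3, T4 goes as far as possible. Check, step by step:
  pool = (0, 1, 1, 2)
  T3 needs (0, 1, 1, 2) <= (0, 1, 1, 2) -> finishes; pool += (1, 3, 2, 3) = (1, 4, 3, 5)
  T4 needs (0, 3, 1, 1) <= (1, 4, 3, 5) -> finishes; pool += (1, 1, 0, 1) = (2, 5, 3, 6)
  blocked: T2 wants (4, 1, 0, 4), pool (2, 5, 3, 6) — not enough clamps
  blocked: T5 wants (0, 2, 4, 5), pool (2, 5, 3, 6) — not enough saws
Processes that could never finish after the grant: T2 and T5.


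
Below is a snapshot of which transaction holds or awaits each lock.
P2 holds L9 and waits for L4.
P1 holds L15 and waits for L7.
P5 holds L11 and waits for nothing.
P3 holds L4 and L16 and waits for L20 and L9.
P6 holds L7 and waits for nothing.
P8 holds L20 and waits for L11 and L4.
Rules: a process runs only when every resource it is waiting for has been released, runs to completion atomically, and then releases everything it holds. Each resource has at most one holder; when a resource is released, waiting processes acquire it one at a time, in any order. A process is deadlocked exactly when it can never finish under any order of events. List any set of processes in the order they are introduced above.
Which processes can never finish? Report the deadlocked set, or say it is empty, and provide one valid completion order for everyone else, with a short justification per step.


Deadlocked set: P2, P3 and P8.
Key observation: along P2 -> P3 -> P2, each member waits on what the next one holds — a deadlock; P8 is caught in further circular waits.
One completion order for the rest: P6, P1, P5.
Check, step by step:
  P6: no waits; runs immediately, freeing L7
  P1 waits on L7 — all released -> runs and releases L15
  P5: no waits; runs immediately, freeing L11


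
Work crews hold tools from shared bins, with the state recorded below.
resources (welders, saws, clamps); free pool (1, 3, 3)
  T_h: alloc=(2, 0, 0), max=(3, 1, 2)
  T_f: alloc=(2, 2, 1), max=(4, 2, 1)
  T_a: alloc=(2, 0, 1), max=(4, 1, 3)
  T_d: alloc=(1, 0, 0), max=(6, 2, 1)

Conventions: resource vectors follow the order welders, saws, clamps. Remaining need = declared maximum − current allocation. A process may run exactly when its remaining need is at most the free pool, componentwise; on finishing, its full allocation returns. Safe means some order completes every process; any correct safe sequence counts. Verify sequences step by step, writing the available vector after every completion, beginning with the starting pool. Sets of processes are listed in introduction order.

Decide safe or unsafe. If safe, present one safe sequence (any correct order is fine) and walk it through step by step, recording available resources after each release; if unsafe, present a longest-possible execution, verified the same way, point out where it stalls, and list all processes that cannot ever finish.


SAFE. One safe sequence: T_h, T_f, T_a, T_d.
Key observation: at T_h the run first touches a limit — (1, 1, 2) against (1, 3, 3), exact on a resource it actually requests.
Walking it through:
  pool = (1, 3, 3)
  run T_h (needs (1, 1, 2), free (1, 3, 3)); after release of (2, 0, 0) the pool is (3, 3, 3)
  run T_f (needs (2, 0, 0), free (3, 3, 3)); after release of (2, 2, 1) the pool is (5, 5, 4)
  run T_a (needs (2, 1, 2), free (5, 5, 4)); after release of (2, 0, 1) the pool is (7, 5, 5)
  run T_d (needs (5, 2, 1), free (7, 5, 5)); after release of (1, 0, 0) the pool is (8, 5, 5)


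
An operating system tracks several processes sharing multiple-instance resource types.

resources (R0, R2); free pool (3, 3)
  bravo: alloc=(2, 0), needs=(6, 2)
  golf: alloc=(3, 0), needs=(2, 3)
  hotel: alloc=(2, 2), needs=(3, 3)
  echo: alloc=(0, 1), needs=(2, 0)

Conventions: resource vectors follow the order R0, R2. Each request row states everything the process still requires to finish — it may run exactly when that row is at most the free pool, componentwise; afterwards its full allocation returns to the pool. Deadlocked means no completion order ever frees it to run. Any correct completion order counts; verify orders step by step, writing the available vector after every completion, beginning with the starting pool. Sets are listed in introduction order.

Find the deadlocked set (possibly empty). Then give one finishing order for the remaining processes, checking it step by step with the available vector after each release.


Nothing here is deadlocked.
Key observation: there is always a runnable process — echo first — so the state unwinds completely.
The rest can finish in the order echo, hotel, golf, bravo. Walking it through:
  pool = (3, 3)
  echo: need (2, 0) fits (3, 3); releases (0, 1), pool now (3, 4)
  hotel: need (3, 3) fits (3, 4); releases (2, 2), pool now (5, 6)
  golf: need (2, 3) fits (5, 6); releases (3, 0), pool now (8, 6)
  bravo: need (6, 2) fits (8, 6); releases (2, 0), pool now (10, 6)


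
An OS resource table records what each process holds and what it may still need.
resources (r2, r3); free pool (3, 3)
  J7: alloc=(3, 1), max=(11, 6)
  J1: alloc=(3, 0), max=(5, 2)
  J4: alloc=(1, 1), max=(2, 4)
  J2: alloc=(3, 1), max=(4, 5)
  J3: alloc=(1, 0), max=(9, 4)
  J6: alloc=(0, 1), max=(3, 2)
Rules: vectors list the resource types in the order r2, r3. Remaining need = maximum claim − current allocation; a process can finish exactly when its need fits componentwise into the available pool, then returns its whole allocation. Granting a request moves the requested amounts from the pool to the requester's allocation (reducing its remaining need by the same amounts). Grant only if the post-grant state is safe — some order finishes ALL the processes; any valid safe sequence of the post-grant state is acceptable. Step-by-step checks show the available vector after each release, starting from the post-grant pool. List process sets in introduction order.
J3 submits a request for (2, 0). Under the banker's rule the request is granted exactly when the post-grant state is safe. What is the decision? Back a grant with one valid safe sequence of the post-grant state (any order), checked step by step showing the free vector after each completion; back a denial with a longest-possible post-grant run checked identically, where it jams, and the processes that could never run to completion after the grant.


GRANT — the state after the grant stays safe, e.g. via J4, J2, J1, J3, J6, J7.
Key observation: after the grant the pool drops to (1, 3), which still lets J4 finish first and unwind the rest.
Check on the post-grant state, step by step:
  pool = (1, 3)
  run J4 (needs (1, 3), free (1, 3)); after release of (1, 1) the pool is (2, 4)
  run J2 (needs (1, 4), free (2, 4)); after release of (3, 1) the pool is (5, 5)
  run J1 (needs (2, 2), free (5, 5)); after release of (3, 0) the pool is (8, 5)
  run J3 (needs (6, 4), free (8, 5)); after release of (3, 0) the pool is (11, 5)
  run J6 (needs (3, 1), free (11, 5)); after release of (0, 1) the pool is (11, 6)
  run J7 (needs (8, 5), free (11, 6)); after release of (3, 1) the pool is (14, 7)


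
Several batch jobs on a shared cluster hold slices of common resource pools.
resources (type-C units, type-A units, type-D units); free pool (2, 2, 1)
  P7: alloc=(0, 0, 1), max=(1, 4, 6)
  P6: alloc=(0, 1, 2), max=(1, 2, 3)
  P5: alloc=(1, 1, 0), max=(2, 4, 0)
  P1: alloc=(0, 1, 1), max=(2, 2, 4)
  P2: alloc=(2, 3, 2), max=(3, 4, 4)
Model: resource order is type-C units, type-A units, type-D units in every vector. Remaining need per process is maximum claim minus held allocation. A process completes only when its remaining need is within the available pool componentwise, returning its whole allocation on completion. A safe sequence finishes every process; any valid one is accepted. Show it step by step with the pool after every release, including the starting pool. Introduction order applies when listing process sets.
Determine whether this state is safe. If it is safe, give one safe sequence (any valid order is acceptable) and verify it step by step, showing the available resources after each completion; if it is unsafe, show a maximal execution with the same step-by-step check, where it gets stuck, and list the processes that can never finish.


SAFE, for example via the order P6, P2, P7, P1, P5.
Key observation: P6 marks the first exact bind of the order: its need (1, 1, 1) fits the free (2, 2, 1) with zero slack on a requested resource.
Step-by-step check:
  pool = (2, 2, 1)
  run P6 (needs (1, 1, 1), free (2, 2, 1)); after release of (0, 1, 2) the pool is (2, 3, 3)
  run P2 (needs (1, 1, 2), free (2, 3, 3)); after release of (2, 3, 2) the pool is (4, 6, 5)
  run P7 (needs (1, 4, 5), free (4, 6, 5)); after release of (0, 0, 1) the pool is (4, 6, 6)
  run P1 (needs (2, 1, 3), free (4, 6, 6)); after release of (0, 1, 1) the pool is (4, 7, 7)
  run P5 (needs (1, 3, 0), free (4, 7, 7)); after release of (1, 1, 0) the pool is (5, 8, 7)


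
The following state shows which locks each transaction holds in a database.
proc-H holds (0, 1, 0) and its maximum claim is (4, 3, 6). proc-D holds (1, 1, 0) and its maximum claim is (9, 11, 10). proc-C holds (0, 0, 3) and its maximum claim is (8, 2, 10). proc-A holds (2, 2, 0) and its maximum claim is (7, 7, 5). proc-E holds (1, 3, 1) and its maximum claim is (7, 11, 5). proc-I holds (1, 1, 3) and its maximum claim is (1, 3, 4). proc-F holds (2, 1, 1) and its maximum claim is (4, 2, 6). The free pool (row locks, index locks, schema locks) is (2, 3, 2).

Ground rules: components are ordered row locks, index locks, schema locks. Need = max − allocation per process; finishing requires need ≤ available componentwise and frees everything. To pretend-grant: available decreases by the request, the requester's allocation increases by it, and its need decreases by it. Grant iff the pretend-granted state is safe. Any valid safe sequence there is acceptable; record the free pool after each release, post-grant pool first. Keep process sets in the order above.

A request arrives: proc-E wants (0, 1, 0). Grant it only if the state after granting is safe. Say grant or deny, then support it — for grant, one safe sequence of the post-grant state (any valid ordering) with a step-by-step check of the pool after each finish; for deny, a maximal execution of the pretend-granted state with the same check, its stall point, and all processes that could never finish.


GRANT — the state after the grant stays safe, e.g. via proc-I, proc-F, proc-H, proc-A, proc-E, proc-C, proc-D.
Key observation: the grant leaves (2, 2, 2) free — enough for proc-I, whose release restarts the cascade.
Step-by-step check of the post-grant state:
  pool = (2, 2, 2)
  proc-I needs (0, 2, 1) <= (2, 2, 2) -> finishes; pool += (1, 1, 3) = (3, 3, 5)
  proc-F needs (2, 1, 5) <= (3, 3, 5) -> finishes; pool += (2, 1, 1) = (5, 4, 6)
  proc-H needs (4, 2, 6) <= (5, 4, 6) -> finishes; pool += (0, 1, 0) = (5, 5, 6)
  proc-A needs (5, 5, 5) <= (5, 5, 6) -> finishes; pool += (2, 2, 0) = (7, 7, 6)
  proc-E needs (6, 7, 4) <= (7, 7, 6) -> finishes; pool += (1, 4, 1) = (8, 11, 7)
  proc-C needs (8, 2, 7) <= (8, 11, 7) -> finishes; pool += (0, 0, 3) = (8, 11, 10)
  proc-D needs (8, 10, 10) <= (8, 11, 10) -> finishes; pool += (1, 1, 0) = (9, 12, 10)


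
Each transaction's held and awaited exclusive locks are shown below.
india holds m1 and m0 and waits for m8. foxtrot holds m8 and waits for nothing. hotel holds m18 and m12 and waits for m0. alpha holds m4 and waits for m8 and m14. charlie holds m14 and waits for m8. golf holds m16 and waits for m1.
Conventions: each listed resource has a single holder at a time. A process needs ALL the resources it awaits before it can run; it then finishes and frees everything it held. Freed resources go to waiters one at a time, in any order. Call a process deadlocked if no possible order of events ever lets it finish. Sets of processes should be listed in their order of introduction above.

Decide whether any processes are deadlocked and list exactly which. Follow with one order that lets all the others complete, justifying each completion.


The deadlocked set is empty.
Key observation: the wait graph is acyclic; completion cascades from the unblocked processes through everyone else.
One completion order for the rest: foxtrot, india, hotel, golf, charlie, alpha.
Walking it through:
  foxtrot waits on nothing -> runs at once and releases m8
  india: everything it awaited (m8) is free; runs, freeing m1 and m0
  hotel: everything it awaited (m0) is free; runs, freeing m18 and m12
  golf: everything it awaited (m1) is free; runs, freeing m16
  charlie: everything it awaited (m8) is free; runs, freeing m14
  alpha: everything it awaited (m8 and m14) is free; runs, freeing m4


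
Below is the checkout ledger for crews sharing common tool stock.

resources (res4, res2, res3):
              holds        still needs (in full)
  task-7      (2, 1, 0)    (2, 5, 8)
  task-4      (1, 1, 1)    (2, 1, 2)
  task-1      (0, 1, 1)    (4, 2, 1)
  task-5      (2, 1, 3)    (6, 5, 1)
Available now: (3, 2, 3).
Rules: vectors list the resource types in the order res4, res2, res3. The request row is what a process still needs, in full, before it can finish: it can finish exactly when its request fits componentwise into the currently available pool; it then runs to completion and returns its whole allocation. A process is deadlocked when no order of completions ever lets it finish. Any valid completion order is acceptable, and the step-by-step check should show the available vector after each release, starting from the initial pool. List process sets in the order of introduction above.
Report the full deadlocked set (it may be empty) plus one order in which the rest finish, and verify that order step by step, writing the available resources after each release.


Deadlocked set: task-7 and task-5.
Key observation: task-4, task-1 can finish, but then (4, 4, 5) is all there is, and the blocked group's res2 demands exceed it.
One completion order for the rest: task-4, task-1. Step-by-step check:
  pool = (3, 2, 3)
  task-4: need (2, 1, 2) fits (3, 2, 3); releases (1, 1, 1), pool now (4, 3, 4)
  task-1: need (4, 2, 1) fits (4, 3, 4); releases (0, 1, 1), pool now (4, 4, 5)
The blocked processes can never fit:
  blocked: task-7 wants (2, 5, 8), pool (4, 4, 5) — not enough res2 and res3
  blocked: task-5 wants (6, 5, 1), pool (4, 4, 5) — not enough res4 and res2


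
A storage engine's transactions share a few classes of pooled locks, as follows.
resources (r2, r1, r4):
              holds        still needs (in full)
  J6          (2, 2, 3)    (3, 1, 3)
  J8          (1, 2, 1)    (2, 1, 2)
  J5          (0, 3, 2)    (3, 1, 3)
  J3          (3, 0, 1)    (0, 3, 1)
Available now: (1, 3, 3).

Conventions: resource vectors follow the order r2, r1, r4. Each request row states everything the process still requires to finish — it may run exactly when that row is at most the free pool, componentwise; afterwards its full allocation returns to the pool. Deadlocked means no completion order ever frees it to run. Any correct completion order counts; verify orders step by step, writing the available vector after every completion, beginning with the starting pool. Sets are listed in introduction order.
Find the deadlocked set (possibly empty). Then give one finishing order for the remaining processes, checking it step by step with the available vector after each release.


The deadlocked set is empty.
Key observation: beginning at J3, releases accumulate fast enough that every process eventually fits.
The rest can finish in the order J3, J5, J6, J8. Step-by-step check:
  pool = (1, 3, 3)
  J3: need (0, 3, 1) fits (1, 3, 3); releases (3, 0, 1), pool now (4, 3, 4)
  J5: need (3, 1, 3) fits (4, 3, 4); releases (0, 3, 2), pool now (4, 6, 6)
  J6: need (3, 1, 3) fits (4, 6, 6); releases (2, 2, 3), pool now (6, 8, 9)
  J8: need (2, 1, 2) fits (6, 8, 9); releases (1, 2, 1), pool now (7, 10, 10)


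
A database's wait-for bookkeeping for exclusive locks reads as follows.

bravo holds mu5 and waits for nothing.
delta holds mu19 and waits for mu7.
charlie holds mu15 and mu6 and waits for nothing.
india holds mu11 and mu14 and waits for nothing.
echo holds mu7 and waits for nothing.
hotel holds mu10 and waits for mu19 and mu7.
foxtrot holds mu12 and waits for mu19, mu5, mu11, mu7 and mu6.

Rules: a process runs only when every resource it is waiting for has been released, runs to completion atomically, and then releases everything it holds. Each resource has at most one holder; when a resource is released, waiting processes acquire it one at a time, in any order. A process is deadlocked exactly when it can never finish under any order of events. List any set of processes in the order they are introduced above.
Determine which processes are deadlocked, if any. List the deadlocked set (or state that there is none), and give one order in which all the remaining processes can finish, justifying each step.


No process is deadlocked.
Key observation: the wait relation is loop-free; peeling off processes with no waits unwinds the whole state.
The rest can finish in the order echo, delta, hotel, charlie, india, bravo, foxtrot.
Walking it through:
  echo waits on nothing -> runs at once and releases mu7
  delta waits on mu7 — all released -> runs and releases mu19
  hotel waits on mu19 and mu7 — all released -> runs and releases mu10
  charlie waits on nothing -> runs at once and releases mu15 and mu6
  india waits on nothing -> runs at once and releases mu11 and mu14
  bravo waits on nothing -> runs at once and releases mu5
  foxtrot waits on mu19, mu5, mu11, mu7 and mu6 — all released -> runs and releases mu12


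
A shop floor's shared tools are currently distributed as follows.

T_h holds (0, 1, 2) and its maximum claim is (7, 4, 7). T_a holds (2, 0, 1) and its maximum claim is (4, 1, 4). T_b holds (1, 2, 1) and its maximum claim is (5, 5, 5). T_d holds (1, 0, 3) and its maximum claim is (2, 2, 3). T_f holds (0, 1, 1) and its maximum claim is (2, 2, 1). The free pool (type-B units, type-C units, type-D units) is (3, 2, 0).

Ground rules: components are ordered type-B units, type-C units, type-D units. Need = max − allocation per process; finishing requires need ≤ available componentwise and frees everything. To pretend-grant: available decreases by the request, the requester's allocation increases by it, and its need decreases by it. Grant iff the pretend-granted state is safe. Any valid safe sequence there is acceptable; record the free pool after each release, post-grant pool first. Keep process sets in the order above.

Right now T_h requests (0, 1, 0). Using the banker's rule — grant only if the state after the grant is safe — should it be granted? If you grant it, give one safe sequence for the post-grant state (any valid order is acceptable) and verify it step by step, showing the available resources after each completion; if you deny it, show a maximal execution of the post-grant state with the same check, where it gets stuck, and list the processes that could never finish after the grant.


DENY: after the grant no complete ordering would exist.
Key observation: after T_f, T_d, T_a the pool peaks at (6, 2, 5), and each blocked process is short somewhere: T_h on type-B units; T_b on type-C units.
On the post-grant state, T_f, T_d, T_a is a maximal run — nothing extends it. Check, step by step:
  pool = (3, 1, 0)
  T_f: need (2, 1, 0) fits (3, 1, 0); releases (0, 1, 1), pool now (3, 2, 1)
  T_d: need (1, 2, 0) fits (3, 2, 1); releases (1, 0, 3), pool now (4, 2, 4)
  T_a: need (2, 1, 3) fits (4, 2, 4); releases (2, 0, 1), pool now (6, 2, 5)
  T_h still needs (7, 2, 5) but only (6, 2, 5) is free — short on type-B units
  T_b still needs (4, 3, 4) but only (6, 2, 5) is free — short on type-C units
Post-grant, the permanently blocked set is T_h and T_b.


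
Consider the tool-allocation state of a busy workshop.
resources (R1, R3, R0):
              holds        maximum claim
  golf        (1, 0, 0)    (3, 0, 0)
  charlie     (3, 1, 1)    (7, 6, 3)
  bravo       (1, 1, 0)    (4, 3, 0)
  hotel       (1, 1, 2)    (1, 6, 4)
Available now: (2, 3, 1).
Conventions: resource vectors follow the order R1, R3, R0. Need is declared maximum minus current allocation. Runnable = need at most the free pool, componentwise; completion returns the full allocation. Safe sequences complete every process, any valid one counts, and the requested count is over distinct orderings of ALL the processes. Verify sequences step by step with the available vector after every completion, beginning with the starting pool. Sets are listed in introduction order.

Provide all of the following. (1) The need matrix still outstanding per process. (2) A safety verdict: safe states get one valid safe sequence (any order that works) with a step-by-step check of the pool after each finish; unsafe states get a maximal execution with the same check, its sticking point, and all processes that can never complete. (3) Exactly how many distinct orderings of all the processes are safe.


(1) Outstanding need per process (order R1, R3, R0):
  golf: (2, 0, 0)
  charlie: (4, 5, 2)
  bravo: (3, 2, 0)
  hotel: (0, 5, 2)
(2) UNSAFE.
Key observation: no order helps: past golf, bravo, the free pool tops out at (4, 4, 1), below what each blocked process needs in R3.
Going as far as possible: golf, bravo; after that, nothing fits. Verifying each step:
  pool = (2, 3, 1)
  golf needs (2, 0, 0) <= (2, 3, 1) -> finishes; pool += (1, 0, 0) = (3, 3, 1)
  bravo needs (3, 2, 0) <= (3, 3, 1) -> finishes; pool += (1, 1, 0) = (4, 4, 1)
  blocked: charlie wants (4, 5, 2), pool (4, 4, 1) — not enough R3 and R0
  blocked: hotel wants (0, 5, 2), pool (4, 4, 1) — not enough R3 and R0
Permanently blocked: charlie and hotel.
(3) Precisely 0 of the possible complete orderings are safe sequences.


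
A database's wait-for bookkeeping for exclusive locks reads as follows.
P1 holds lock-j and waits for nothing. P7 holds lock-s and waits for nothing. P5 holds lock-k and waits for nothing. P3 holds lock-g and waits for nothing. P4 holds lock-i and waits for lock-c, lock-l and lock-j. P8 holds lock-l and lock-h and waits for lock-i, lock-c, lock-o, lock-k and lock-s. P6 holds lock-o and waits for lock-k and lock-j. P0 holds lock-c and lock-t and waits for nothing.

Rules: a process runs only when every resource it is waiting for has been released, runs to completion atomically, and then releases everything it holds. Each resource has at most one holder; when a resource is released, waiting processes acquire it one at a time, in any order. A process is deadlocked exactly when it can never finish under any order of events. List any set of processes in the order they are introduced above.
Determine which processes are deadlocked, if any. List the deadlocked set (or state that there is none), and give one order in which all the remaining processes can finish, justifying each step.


Deadlocked: P4 and P8.
Key observation: the loop P4 -> P8 -> P4 blocks itself forever; no other process is dragged down with it.
A valid finishing order for the others: P5, P3, P7, P1, P6, P0.
Check, step by step:
  P5: no waits; runs immediately, freeing lock-k
  P3: no waits; runs immediately, freeing lock-g
  P7: no waits; runs immediately, freeing lock-s
  P1: no waits; runs immediately, freeing lock-j
  P6 waits on lock-k and lock-j — all released -> runs and releases lock-o
  P0: no waits; runs immediately, freeing lock-c and lock-t


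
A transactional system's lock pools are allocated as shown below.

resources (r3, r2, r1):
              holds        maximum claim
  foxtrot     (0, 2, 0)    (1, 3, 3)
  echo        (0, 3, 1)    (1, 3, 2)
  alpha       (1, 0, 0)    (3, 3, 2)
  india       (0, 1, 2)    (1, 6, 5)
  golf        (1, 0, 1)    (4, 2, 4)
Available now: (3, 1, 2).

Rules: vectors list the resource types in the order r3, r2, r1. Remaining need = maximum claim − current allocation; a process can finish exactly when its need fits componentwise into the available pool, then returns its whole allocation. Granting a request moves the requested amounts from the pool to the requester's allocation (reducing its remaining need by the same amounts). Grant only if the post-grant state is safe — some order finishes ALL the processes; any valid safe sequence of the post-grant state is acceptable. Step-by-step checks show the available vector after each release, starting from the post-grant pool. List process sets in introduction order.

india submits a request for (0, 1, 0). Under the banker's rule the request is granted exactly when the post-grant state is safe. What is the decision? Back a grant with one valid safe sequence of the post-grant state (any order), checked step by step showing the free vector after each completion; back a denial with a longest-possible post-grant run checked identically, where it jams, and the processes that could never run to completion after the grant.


GRANT. The post-grant state is safe; one safe sequence: echo, alpha, golf, foxtrot, india.
Key observation: with (3, 0, 2) left after the transfer, echo can run at once — the state stays safe.
Verifying the post-grant state step by step:
  pool = (3, 0, 2)
  run echo (needs (1, 0, 1), free (3, 0, 2)); after release of (0, 3, 1) the pool is (3, 3, 3)
  run alpha (needs (2, 3, 2), free (3, 3, 3)); after release of (1, 0, 0) the pool is (4, 3, 3)
  run golf (needs (3, 2, 3), free (4, 3, 3)); after release of (1, 0, 1) the pool is (5, 3, 4)
  run foxtrot (needs (1, 1, 3), free (5, 3, 4)); after release of (0, 2, 0) the pool is (5, 5, 4)
  run india (needs (1, 4, 3), free (5, 5, 4)); after release of (0, 2, 2) the pool is (5, 7, 6)


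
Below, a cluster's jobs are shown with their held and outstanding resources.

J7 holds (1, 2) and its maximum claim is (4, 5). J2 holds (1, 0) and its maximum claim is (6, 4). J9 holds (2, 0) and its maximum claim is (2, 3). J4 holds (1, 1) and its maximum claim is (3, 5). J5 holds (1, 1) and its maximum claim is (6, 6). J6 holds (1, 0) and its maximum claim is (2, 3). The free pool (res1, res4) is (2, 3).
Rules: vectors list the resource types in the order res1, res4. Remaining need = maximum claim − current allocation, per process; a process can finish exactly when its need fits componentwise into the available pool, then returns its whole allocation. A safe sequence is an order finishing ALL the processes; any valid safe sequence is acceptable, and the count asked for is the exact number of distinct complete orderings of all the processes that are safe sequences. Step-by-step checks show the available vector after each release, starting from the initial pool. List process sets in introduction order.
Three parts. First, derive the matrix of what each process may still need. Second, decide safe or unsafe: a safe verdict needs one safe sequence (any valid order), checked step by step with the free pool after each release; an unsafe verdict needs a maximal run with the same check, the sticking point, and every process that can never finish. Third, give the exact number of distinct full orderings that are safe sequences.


(1) Remaining need (order res1, res4):
  J7: (3, 3)
  J2: (5, 4)
  J9: (0, 3)
  J4: (2, 4)
  J5: (5, 5)
  J6: (1, 3)
(2) SAFE — a valid safe sequence is J6, J9, J7, J2, J4, J5.
Key observation: reading the order forward, J6 is the first process whose need (1, 3) meets the free pool (2, 3) exactly on a resource it requests.
Check, step by step:
  pool = (2, 3)
  run J6 (needs (1, 3), free (2, 3)); after release of (1, 0) the pool is (3, 3)
  run J9 (needs (0, 3), free (3, 3)); after release of (2, 0) the pool is (5, 3)
  run J7 (needs (3, 3), free (5, 3)); after release of (1, 2) the pool is (6, 5)
  run J2 (needs (5, 4), free (6, 5)); after release of (1, 0) the pool is (7, 5)
  run J4 (needs (2, 4), free (7, 5)); after release of (1, 1) the pool is (8, 6)
  run J5 (needs (5, 5), free (8, 6)); after release of (1, 1) the pool is (9, 7)
(3) Exactly 48 of the possible complete orderings are safe sequences.
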